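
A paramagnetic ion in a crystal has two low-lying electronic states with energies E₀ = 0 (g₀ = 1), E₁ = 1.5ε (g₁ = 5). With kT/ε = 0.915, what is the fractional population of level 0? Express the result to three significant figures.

Eᵢ/kT = 0, 1.6393.
Z = Σ gᵢe^(−Eᵢ/kT) = 1·e^(−0) + 5·e^(−1.6393) = 1.0000 + 0.97058 = 1.9706.
P₀ = g₀ e^(−E₀/kT) / Z = 1.0000/1.9706 = 0.507.

0.507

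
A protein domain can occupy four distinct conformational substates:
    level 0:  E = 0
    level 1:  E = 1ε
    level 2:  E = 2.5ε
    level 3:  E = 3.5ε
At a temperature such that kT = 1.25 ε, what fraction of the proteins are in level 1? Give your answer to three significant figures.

0.273

Eᵢ/kT = 0, 0.80000, 2.0000, 2.8000.
Z = Σ e^(−Eᵢ/kT) = e^(−0) + e^(−0.80000) + e^(−2.0000) + e^(−2.8000) = 1.0000 + 0.44933 + 0.13534 + 0.060810 = 1.6455.
P₁ = e^(−E₁/kT) / Z = 0.44933/1.6455 = 0.273.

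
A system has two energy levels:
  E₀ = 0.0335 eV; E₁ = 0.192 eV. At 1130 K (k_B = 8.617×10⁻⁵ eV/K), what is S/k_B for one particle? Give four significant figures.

0.4465

k_BT = 8.617×10⁻⁵ × 1130 K = 0.0973721 eV.
Eᵢ/kT = 0.344041, 1.97182.
Z = Σ e^(−Eᵢ/kT) = e^(−0.344041) + e^(−1.97182) = 0.708900 + 0.139203 = 0.848103.
⟨E⟩ = Σ EᵢPᵢ = 0.0595153 eV.
S/k_B = ln Z + ⟨E⟩/kT = ln(0.848103) + 0.0595153/0.0973721 = -0.164753 + 0.611215 = 0.4465.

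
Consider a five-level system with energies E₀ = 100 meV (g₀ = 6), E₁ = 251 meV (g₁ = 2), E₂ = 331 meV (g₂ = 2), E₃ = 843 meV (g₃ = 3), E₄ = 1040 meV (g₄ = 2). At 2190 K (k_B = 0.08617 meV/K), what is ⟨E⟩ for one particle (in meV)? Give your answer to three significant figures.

143 meV

k_BT = 0.08617 × 2190 K = 188.71 meV.
Eᵢ/kT = 0.52991, 1.3301, 1.7540, 4.4672, 5.5111.
Z = Σ gᵢe^(−Eᵢ/kT) = 6·e^(−0.52991) + 2·e^(−1.3301) + 2·e^(−1.7540) + 3·e^(−4.4672) + 2·e^(−5.5111) = 3.5319 + 0.52890 + 0.34616 + 0.034438 + 0.0080833 = 4.4495.
⟨E⟩ = Σ Eᵢ gᵢe^(−Eᵢ/kT) / Z = (100·3.5319 + 251·0.52890 + 331·0.34616 + 843·0.034438 + 1040·0.0080833) / 4.4495 = 143 meV.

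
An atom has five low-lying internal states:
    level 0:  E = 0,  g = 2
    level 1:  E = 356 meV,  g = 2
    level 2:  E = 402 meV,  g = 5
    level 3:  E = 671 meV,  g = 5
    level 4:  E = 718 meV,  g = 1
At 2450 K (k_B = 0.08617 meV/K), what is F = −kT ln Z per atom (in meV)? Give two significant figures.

k_BT = 0.08617 × 2450 K = 211.1 meV.
Eᵢ/kT = 0, 1.686, 1.904, 3.179, 3.401.
Z = Σ gᵢe^(−Eᵢ/kT) = 2·e^(−0) + 2·e^(−1.686) + 5·e^(−1.904) + 5·e^(−3.179) + 1·e^(−3.401) = 2.000 + 0.3705 + 0.7449 + 0.2081 + 0.03334 = 3.357.
F = −kT ln Z = −211.1 × ln(3.357) = −211.1 × 1.211 = -260 meV.

-260 meV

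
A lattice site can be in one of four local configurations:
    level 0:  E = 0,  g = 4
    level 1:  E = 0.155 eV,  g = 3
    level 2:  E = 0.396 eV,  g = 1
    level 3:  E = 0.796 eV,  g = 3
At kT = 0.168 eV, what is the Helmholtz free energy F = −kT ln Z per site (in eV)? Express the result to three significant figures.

-0.281 eV

Eᵢ/kT = 0, 0.92262, 2.3571, 4.7381.
Z = Σ gᵢe^(−Eᵢ/kT) = 4·e^(−0) + 3·e^(−0.92262) + 1·e^(−2.3571) + 3·e^(−4.7381) = 4.0000 + 1.1924 + 0.094694 + 0.026266 = 5.3134.
F = −kT ln Z = −0.168 × ln(5.3134) = −0.168 × 1.6702 = -0.281 eV.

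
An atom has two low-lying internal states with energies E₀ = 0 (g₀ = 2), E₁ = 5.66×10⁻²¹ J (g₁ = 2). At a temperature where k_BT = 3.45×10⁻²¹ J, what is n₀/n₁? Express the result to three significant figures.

5.16

n₀/n₁ = (g₀/g₁) exp[−(E₀−E₁)/kT] = (2/2) × exp(−(-5.66 ×10⁻²¹ J)/(3.45 ×10⁻²¹ J)) = (2/2) × exp(1.6406) = 5.16.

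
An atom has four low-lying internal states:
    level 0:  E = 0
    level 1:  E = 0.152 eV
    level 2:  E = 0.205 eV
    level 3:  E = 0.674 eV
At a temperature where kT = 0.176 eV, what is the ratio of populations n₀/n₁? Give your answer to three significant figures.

n₀/n₁ = exp[−(E₀−E₁)/kT] = exp(−(-0.152 eV)/(0.176 eV)) = exp(0.86364) = 2.37.

2.37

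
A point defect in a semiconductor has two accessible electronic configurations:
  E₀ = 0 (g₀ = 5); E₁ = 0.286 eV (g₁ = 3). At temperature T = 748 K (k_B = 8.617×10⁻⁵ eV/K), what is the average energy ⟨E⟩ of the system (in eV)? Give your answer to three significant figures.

k_BT = 8.617×10⁻⁵ × 748 K = 0.064455 eV.
Eᵢ/kT = 0, 4.4372.
Z = Σ gᵢe^(−Eᵢ/kT) = 5·e^(−0) + 3·e^(−4.4372) = 5.0000 + 0.035487 = 5.0355.
⟨E⟩ = Σ Eᵢ gᵢe^(−Eᵢ/kT) / Z = (0·5.0000 + 0.286·0.035487) / 5.0355 = 0.00202 eV.

0.00202 eV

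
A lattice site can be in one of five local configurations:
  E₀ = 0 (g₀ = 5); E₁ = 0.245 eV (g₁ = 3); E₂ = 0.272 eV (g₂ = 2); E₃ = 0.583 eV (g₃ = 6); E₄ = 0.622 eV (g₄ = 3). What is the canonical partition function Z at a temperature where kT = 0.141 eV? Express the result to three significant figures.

Z = 5.95

Eᵢ/kT = 0, 1.7376, 1.9291, 4.1348, 4.4113.
Z = Σ gᵢe^(−Eᵢ/kT) = 5·e^(−0) + 3·e^(−1.7376) + 2·e^(−1.9291) + 6·e^(−4.1348) + 3·e^(−4.4113) = 5.0000 + 0.52783 + 0.29056 + 0.096035 + 0.036418 = 5.9508.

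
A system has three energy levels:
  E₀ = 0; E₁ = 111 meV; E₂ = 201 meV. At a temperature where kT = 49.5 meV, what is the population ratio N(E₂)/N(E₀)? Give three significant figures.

n₂/n₀ = exp[−(E₂−E₀)/kT] = exp(−(201 meV)/(49.5 meV)) = exp(-4.0606) = 0.0172.

0.0172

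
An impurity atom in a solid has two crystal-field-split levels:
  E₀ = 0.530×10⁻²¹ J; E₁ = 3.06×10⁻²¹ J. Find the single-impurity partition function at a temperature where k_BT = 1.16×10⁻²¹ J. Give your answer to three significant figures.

Z = 0.705

Eᵢ/kT = 0.45690, 2.6379.
Z = Σ e^(−Eᵢ/kT) = e^(−0.45690) + e^(−2.6379) = 0.63324 + 0.071511 = 0.70475.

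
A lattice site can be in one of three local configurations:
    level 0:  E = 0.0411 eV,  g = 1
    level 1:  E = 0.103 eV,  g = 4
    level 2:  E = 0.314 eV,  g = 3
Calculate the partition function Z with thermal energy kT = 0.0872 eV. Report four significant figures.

Eᵢ/kT = 0.471330, 1.18119, 3.60092.
Z = Σ gᵢe^(−Eᵢ/kT) = 1·e^(−0.471330) + 4·e^(−1.18119) + 3·e^(−3.60092) = 0.624172 + 1.22765 + 0.0818958 = 1.93372.

Z = 1.934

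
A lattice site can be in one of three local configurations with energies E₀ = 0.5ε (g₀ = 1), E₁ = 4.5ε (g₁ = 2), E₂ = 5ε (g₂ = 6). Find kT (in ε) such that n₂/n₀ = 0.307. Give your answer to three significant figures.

1.51 ε

n₂/n₀ = (g₂/g₀) exp[−(E₂−E₀)/kT] = 0.307.
⇒ (E₂−E₀)/kT = ln((6/1)/0.307) = ln(19.544) = 2.9727.
kT = 4.5ε / 2.9727 = 1.51 ε.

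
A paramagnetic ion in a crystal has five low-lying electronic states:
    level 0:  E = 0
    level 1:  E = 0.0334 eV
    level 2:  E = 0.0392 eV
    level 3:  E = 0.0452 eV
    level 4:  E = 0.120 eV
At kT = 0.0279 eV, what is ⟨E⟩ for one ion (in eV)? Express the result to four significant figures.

Eᵢ/kT = 0, 1.19713, 1.40502, 1.62007, 4.30108.
Z = Σ e^(−Eᵢ/kT) = e^(−0) + e^(−1.19713) + e^(−1.40502) + e^(−1.62007) + e^(−4.30108) = 1.00000 + 0.302060 + 0.245362 + 0.197885 + 0.0135539 = 1.75886.
⟨E⟩ = Σ Eᵢ e^(−Eᵢ/kT) / Z = (0·1.00000 + 0.0334·0.302060 + 0.0392·0.245362 + 0.0452·0.197885 + 0.120·0.0135539) / 1.75886 = 0.01721 eV.

0.01721 eV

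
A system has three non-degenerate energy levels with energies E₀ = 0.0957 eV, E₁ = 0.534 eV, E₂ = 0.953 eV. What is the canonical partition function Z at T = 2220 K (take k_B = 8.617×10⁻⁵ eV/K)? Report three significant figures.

k_BT = 8.617×10⁻⁵ × 2220 K = 0.19130 eV.
Eᵢ/kT = 0.50026, 2.7914, 4.9817.
Z = Σ e^(−Eᵢ/kT) = e^(−0.50026) + e^(−2.7914) + e^(−4.9817) = 0.60637 + 0.061335 + 0.0068624 = 0.67457.

Z = 0.675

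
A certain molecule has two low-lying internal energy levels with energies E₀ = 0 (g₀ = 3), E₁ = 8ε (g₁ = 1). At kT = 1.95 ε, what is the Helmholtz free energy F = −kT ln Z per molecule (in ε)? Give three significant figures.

-2.15 ε

Eᵢ/kT = 0, 4.1026.
Z = Σ gᵢe^(−Eᵢ/kT) = 3·e^(−0) + 1·e^(−4.1026) = 3.0000 + 0.016530 = 3.0165.
F = −kT ln Z = −1.95 × ln(3.0165) = −1.95 × 1.1041 = -2.15 ε.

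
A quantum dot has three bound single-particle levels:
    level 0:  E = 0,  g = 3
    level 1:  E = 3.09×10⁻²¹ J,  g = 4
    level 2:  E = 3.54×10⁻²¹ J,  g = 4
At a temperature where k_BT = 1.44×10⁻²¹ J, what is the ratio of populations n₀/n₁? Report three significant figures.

n₀/n₁ = (g₀/g₁) exp[−(E₀−E₁)/kT] = (3/4) × exp(−(-3.09 ×10⁻²¹ J)/(1.44 ×10⁻²¹ J)) = (3/4) × exp(2.1458) = 6.41.

6.41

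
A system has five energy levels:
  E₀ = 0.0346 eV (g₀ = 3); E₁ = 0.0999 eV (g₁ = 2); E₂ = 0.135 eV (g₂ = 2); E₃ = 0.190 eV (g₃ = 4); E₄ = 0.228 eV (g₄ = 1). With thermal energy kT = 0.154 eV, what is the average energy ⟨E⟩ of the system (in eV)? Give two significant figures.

Eᵢ/kT = 0.2247, 0.6487, 0.8766, 1.234, 1.481.
Z = Σ gᵢe^(−Eᵢ/kT) = 3·e^(−0.2247) + 2·e^(−0.6487) + 2·e^(−0.8766) + 4·e^(−1.234) + 1·e^(−1.481) = 2.396 + 1.045 + 0.8324 + 1.165 + 0.2274 = 5.666.
⟨E⟩ = Σ Eᵢ gᵢe^(−Eᵢ/kT) / Z = (0.0346·2.396 + 0.0999·1.045 + 0.135·0.8324 + 0.190·1.165 + 0.228·0.2274) / 5.666 = 0.10 eV.

0.10 eV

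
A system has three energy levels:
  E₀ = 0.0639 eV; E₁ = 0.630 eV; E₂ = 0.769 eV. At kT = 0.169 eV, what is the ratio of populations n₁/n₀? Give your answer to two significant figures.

0.035

n₁/n₀ = exp[−(E₁−E₀)/kT] = exp(−(0.5661 eV)/(0.169 eV)) = exp(-3.350) = 0.035.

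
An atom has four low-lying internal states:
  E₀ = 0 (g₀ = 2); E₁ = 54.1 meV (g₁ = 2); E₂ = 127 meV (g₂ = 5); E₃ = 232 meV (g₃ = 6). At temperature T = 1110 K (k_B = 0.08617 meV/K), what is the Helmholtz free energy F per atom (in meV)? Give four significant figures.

k_BT = 0.08617 × 1110 K = 95.6487 meV.
Eᵢ/kT = 0, 0.565611, 1.32778, 2.42554.
Z = Σ gᵢe^(−Eᵢ/kT) = 2·e^(−0) + 2·e^(−0.565611) + 5·e^(−1.32778) + 6·e^(−2.42554) = 2.00000 + 1.13603 + 1.32533 + 0.530582 = 4.99194.
F = −kT ln Z = −95.6487 × ln(4.99194) = −95.6487 × 1.60782 = -153.8 meV.

-153.8 meV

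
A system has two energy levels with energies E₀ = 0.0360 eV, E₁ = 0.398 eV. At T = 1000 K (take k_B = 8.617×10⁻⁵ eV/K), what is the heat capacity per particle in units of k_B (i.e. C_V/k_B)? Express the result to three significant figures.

0.257

k_BT = 8.617×10⁻⁵ × 1000 K = 0.086170 eV.
Eᵢ/kT = 0.41778, 4.6188.
Z = Σ e^(−Eᵢ/kT) = e^(−0.41778) + e^(−4.6188) = 0.65851 + 0.0098646 = 0.66837.
⟨E⟩ = 0.041343 eV, ⟨E²⟩ = 0.0036148 eV².
C_V/k_B = (⟨E²⟩ − ⟨E⟩²)/(kT)² = (0.0036148 − 0.0017092)/0.0074253 = 0.257.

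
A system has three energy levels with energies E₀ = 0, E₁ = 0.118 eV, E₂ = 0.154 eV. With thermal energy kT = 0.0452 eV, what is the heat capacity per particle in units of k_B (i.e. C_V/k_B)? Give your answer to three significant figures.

0.724

Eᵢ/kT = 0, 2.6106, 3.4071.
Z = Σ e^(−Eᵢ/kT) = e^(−0) + e^(−2.6106) + e^(−3.4071) = 1.0000 + 0.073490 + 0.033137 = 1.1066.
⟨E⟩ = 0.012448 eV, ⟨E²⟩ = 0.0016349 eV².
C_V/k_B = (⟨E²⟩ − ⟨E⟩²)/(kT)² = (0.0016349 − 0.00015495)/0.0020430 = 0.724.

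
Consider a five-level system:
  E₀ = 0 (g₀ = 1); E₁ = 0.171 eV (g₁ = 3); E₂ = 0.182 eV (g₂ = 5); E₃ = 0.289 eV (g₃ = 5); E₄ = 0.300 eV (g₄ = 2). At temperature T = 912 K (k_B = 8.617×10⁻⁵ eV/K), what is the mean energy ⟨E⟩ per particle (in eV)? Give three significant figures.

0.0987 eV

k_BT = 8.617×10⁻⁵ × 912 K = 0.078587 eV.
Eᵢ/kT = 0, 2.1759, 2.3159, 3.6775, 3.8174.
Z = Σ gᵢe^(−Eᵢ/kT) = 1·e^(−0) + 3·e^(−2.1759) + 5·e^(−2.3159) + 5·e^(−3.6775) + 2·e^(−3.8174) = 1.0000 + 0.34052 + 0.49339 + 0.12643 + 0.043970 = 2.0043.
⟨E⟩ = Σ Eᵢ gᵢe^(−Eᵢ/kT) / Z = (0·1.0000 + 0.171·0.34052 + 0.182·0.49339 + 0.289·0.12643 + 0.300·0.043970) / 2.0043 = 0.0987 eV.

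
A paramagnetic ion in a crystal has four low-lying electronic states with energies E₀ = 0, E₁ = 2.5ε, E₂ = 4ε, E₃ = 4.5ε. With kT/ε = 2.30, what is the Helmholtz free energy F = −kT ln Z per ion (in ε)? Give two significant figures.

Eᵢ/kT = 0, 1.087, 1.739, 1.957.
Z = Σ e^(−Eᵢ/kT) = e^(−0) + e^(−1.087) + e^(−1.739) + e^(−1.957) = 1.000 + 0.3372 + 0.1757 + 0.1413 = 1.654.
F = −kT ln Z = −2.30 × ln(1.654) = −2.30 × 0.5032 = -1.2 ε.

-1.2 ε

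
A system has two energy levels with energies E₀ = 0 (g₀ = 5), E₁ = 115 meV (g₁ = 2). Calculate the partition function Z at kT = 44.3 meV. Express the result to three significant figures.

Eᵢ/kT = 0, 2.5959.
Z = Σ gᵢe^(−Eᵢ/kT) = 5·e^(−0) + 2·e^(−2.5959) = 5.0000 + 0.14916 = 5.1492.

Z = 5.15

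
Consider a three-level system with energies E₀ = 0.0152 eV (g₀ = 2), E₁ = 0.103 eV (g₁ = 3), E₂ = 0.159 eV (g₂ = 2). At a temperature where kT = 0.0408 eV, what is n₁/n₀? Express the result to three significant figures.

0.174

n₁/n₀ = (g₁/g₀) exp[−(E₁−E₀)/kT] = (3/2) × exp(−(0.0878 eV)/(0.0408 eV)) = (3/2) × exp(-2.1520) = 0.174.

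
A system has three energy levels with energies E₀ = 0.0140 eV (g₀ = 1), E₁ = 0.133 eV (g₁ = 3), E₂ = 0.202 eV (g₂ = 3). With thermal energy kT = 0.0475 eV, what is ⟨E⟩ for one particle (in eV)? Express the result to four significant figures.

0.04466 eV

Eᵢ/kT = 0.294737, 2.80000, 4.25263.
Z = Σ gᵢe^(−Eᵢ/kT) = 1·e^(−0.294737) + 3·e^(−2.80000) + 3·e^(−4.25263) = 0.744727 + 0.182430 + 0.0426803 = 0.969837.
⟨E⟩ = Σ Eᵢ gᵢe^(−Eᵢ/kT) / Z = (0.0140·0.744727 + 0.133·0.182430 + 0.202·0.0426803) / 0.969837 = 0.04466 eV.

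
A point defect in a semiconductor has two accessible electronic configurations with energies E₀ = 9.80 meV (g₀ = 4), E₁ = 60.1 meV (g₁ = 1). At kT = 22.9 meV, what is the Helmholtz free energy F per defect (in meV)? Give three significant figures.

Eᵢ/kT = 0.42795, 2.6245.
Z = Σ gᵢe^(−Eᵢ/kT) = 4·e^(−0.42795) + 1·e^(−2.6245) = 2.6074 + 0.072476 = 2.6799.
F = −kT ln Z = −22.9 × ln(2.6799) = −22.9 × 0.98578 = -22.6 meV.

-22.6 meV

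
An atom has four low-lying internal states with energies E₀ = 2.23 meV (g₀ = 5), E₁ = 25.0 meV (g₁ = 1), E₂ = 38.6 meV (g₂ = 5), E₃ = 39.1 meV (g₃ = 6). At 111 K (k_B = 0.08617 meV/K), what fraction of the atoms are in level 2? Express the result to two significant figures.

k_BT = 0.08617 × 111 K = 9.565 meV.
Eᵢ/kT = 0.2331, 2.614, 4.036, 4.088.
Z = Σ gᵢe^(−Eᵢ/kT) = 5·e^(−0.2331) + 1·e^(−2.614) + 5·e^(−4.036) + 6·e^(−4.088) = 3.960 + 0.07324 + 0.08834 + 0.1006 = 4.222.
P₂ = g₂ e^(−E₂/kT) / Z = 0.08834/4.222 = 0.021.

0.021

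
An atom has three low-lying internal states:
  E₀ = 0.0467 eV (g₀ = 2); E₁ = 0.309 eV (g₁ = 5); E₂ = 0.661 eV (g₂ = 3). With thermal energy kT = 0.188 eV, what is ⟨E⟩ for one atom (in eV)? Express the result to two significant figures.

Eᵢ/kT = 0.2484, 1.644, 3.516.
Z = Σ gᵢe^(−Eᵢ/kT) = 2·e^(−0.2484) + 5·e^(−1.644) + 3·e^(−3.516) = 1.560 + 0.9660 + 0.08915 = 2.615.
⟨E⟩ = Σ Eᵢ gᵢe^(−Eᵢ/kT) / Z = (0.0467·1.560 + 0.309·0.9660 + 0.661·0.08915) / 2.615 = 0.16 eV.

0.16 eV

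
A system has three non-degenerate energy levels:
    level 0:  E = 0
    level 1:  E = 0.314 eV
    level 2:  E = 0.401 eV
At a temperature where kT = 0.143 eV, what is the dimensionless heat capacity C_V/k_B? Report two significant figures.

0.74

Eᵢ/kT = 0, 2.196, 2.804.
Z = Σ e^(−Eᵢ/kT) = e^(−0) + e^(−2.196) + e^(−2.804) = 1.000 + 0.1112 + 0.06057 = 1.172.
⟨E⟩ = 0.05052 eV, ⟨E²⟩ = 0.01767 eV².
C_V/k_B = (⟨E²⟩ − ⟨E⟩²)/(kT)² = (0.01767 − 0.002552)/0.02045 = 0.74.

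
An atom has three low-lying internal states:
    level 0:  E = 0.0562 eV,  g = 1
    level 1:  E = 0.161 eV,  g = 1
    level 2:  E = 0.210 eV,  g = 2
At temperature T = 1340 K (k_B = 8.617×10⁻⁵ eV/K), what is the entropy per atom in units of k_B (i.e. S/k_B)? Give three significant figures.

1.21

k_BT = 8.617×10⁻⁵ × 1340 K = 0.11547 eV.
Eᵢ/kT = 0.48671, 1.3943, 1.8187.
Z = Σ gᵢe^(−Eᵢ/kT) = 1·e^(−0.48671) + 1·e^(−1.3943) + 2·e^(−1.8187) = 0.61465 + 0.24801 + 0.32447 = 1.1871.
⟨E⟩ = Σ EᵢPᵢ = 0.12013 eV.
S/k_B = ln Z + ⟨E⟩/kT = ln(1.1871) + 0.12013/0.11547 = 0.17151 + 1.0404 = 1.21.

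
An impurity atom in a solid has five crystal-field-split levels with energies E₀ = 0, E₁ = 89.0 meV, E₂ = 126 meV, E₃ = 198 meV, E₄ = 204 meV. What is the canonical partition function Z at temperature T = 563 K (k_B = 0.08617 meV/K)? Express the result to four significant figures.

k_BT = 0.08617 × 563 K = 48.5137 meV.
Eᵢ/kT = 0, 1.83453, 2.59720, 4.08132, 4.20500.
Z = Σ e^(−Eᵢ/kT) = e^(−0) + e^(−1.83453) + e^(−2.59720) + e^(−4.08132) + e^(−4.20500) = 1.00000 + 0.159689 + 0.0744818 + 0.0168852 + 0.0149208 = 1.26598.

Z = 1.266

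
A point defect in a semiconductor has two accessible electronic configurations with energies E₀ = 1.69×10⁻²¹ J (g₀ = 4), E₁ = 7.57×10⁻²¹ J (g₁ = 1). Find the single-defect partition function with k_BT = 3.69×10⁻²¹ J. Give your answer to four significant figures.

Z = 2.659

Eᵢ/kT = 0.457995, 2.05149.
Z = Σ gᵢe^(−Eᵢ/kT) = 4·e^(−0.457995) + 1·e^(−2.05149) = 2.53020 + 0.128543 = 2.65874.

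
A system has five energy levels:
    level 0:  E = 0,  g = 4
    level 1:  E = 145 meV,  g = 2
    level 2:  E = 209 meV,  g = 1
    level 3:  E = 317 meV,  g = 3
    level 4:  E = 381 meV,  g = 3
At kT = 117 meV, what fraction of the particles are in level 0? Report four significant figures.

0.7902

Eᵢ/kT = 0, 1.23932, 1.78632, 2.70940, 3.25641.
Z = Σ gᵢe^(−Eᵢ/kT) = 4·e^(−0) + 2·e^(−1.23932) + 1·e^(−1.78632) + 3·e^(−2.70940) + 3·e^(−3.25641) = 4.00000 + 0.579162 + 0.167576 + 0.199730 + 0.115579 = 5.06205.
P₀ = g₀ e^(−E₀/kT) / Z = 4.00000/5.06205 = 0.7902.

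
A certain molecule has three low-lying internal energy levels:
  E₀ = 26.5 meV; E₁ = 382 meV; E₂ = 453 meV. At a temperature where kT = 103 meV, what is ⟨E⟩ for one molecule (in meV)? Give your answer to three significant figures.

Eᵢ/kT = 0.25728, 3.7087, 4.3981.
Z = Σ e^(−Eᵢ/kT) = e^(−0.25728) + e^(−3.7087) + e^(−4.3981) = 0.77315 + 0.024509 + 0.012301 = 0.80996.
⟨E⟩ = Σ Eᵢ e^(−Eᵢ/kT) / Z = (26.5·0.77315 + 382·0.024509 + 453·0.012301) / 0.80996 = 43.7 meV.

43.7 meV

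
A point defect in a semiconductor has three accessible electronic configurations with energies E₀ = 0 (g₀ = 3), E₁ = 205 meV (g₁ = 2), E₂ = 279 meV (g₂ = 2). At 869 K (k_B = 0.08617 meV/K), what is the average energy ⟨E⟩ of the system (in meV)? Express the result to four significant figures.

12.58 meV

k_BT = 0.08617 × 869 K = 74.8817 meV.
Eᵢ/kT = 0, 2.73765, 3.72588.
Z = Σ gᵢe^(−Eᵢ/kT) = 3·e^(−0) + 2·e^(−2.73765) + 2·e^(−3.72588) = 3.00000 + 0.129445 + 0.0481838 = 3.17763.
⟨E⟩ = Σ Eᵢ gᵢe^(−Eᵢ/kT) / Z = (0·3.00000 + 205·0.129445 + 279·0.0481838) / 3.17763 = 12.58 meV.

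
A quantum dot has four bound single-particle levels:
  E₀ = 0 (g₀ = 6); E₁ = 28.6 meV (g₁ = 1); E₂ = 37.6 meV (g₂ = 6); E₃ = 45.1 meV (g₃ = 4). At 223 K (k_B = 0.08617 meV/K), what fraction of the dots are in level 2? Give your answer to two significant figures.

0.11

k_BT = 0.08617 × 223 K = 19.22 meV.
Eᵢ/kT = 0, 1.488, 1.956, 2.347.
Z = Σ gᵢe^(−Eᵢ/kT) = 6·e^(−0) + 1·e^(−1.488) + 6·e^(−1.956) + 4·e^(−2.347) = 6.000 + 0.2258 + 0.8485 + 0.3826 = 7.457.
P₂ = g₂ e^(−E₂/kT) / Z = 0.8485/7.457 = 0.11.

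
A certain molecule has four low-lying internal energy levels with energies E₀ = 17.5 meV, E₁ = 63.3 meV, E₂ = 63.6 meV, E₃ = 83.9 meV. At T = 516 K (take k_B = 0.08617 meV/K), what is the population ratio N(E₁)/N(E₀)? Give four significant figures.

k_BT = 0.08617 × 516 K = 44.4637 meV.
n₁/n₀ = exp[−(E₁−E₀)/kT] = exp(−(45.8 meV)/(44.4637 meV)) = exp(-1.03005) = 0.3570.

0.3570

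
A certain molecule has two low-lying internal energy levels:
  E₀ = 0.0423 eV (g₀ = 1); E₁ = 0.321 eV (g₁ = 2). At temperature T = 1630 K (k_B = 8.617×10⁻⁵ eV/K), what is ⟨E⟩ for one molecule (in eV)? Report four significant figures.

k_BT = 8.617×10⁻⁵ × 1630 K = 0.140457 eV.
Eᵢ/kT = 0.301160, 2.28540.
Z = Σ gᵢe^(−Eᵢ/kT) = 1·e^(−0.301160) + 2·e^(−2.28540) = 0.739959 + 0.203467 = 0.943426.
⟨E⟩ = Σ Eᵢ gᵢe^(−Eᵢ/kT) / Z = (0.0423·0.739959 + 0.321·0.203467) / 0.943426 = 0.1024 eV.

0.1024 eV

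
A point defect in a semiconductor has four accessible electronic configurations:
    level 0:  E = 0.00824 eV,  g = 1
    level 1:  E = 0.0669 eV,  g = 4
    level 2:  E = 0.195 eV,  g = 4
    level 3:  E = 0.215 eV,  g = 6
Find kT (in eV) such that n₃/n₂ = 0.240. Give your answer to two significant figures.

0.011 eV

n₃/n₂ = (g₃/g₂) exp[−(E₃−E₂)/kT] = 0.240.
⇒ (E₃−E₂)/kT = ln((6/4)/0.240) = ln(6.250) = 1.833.
kT = 0.020 eV / 1.833 = 0.011 eV.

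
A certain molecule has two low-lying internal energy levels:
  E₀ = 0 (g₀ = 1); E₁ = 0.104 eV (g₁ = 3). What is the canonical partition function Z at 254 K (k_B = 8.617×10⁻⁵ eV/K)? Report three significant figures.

k_BT = 8.617×10⁻⁵ × 254 K = 0.021887 eV.
Eᵢ/kT = 0, 4.7517.
Z = Σ gᵢe^(−Eᵢ/kT) = 1·e^(−0) + 3·e^(−4.7517) = 1.0000 + 0.025911 = 1.0259.

Z = 1.03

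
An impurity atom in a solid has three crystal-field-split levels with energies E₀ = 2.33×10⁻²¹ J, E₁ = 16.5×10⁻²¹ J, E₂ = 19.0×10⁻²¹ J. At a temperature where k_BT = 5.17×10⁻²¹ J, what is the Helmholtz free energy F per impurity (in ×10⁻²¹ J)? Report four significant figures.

1.817 ×10⁻²¹ J

Eᵢ/kT = 0.450677, 3.19149, 3.67505.
Z = Σ e^(−Eᵢ/kT) = e^(−0.450677) + e^(−3.19149) + e^(−3.67505) = 0.637197 + 0.0411106 + 0.0253481 = 0.703656.
F = −kT ln Z = −5.17 × ln(0.703656) = −5.17 × -0.351466 = 1.817 ×10⁻²¹ J.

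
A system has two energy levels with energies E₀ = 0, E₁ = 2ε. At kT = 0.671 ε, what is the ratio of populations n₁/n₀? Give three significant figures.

n₁/n₀ = exp[−(E₁−E₀)/kT] = exp(−(2ε)/(0.671ε)) = exp(-2.9806) = 0.0508.

0.0508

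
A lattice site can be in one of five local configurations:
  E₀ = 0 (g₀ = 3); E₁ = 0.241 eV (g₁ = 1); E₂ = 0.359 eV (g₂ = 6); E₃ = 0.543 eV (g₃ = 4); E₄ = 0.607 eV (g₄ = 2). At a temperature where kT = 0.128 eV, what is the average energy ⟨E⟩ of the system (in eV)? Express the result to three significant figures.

Eᵢ/kT = 0, 1.8828, 2.8047, 4.2422, 4.7422.
Z = Σ gᵢe^(−Eᵢ/kT) = 3·e^(−0) + 1·e^(−1.8828) + 6·e^(−2.8047) + 4·e^(−4.2422) + 2·e^(−4.7422) = 3.0000 + 0.15216 + 0.36315 + 0.057504 + 0.017439 = 3.5903.
⟨E⟩ = Σ Eᵢ gᵢe^(−Eᵢ/kT) / Z = (0·3.0000 + 0.241·0.15216 + 0.359·0.36315 + 0.543·0.057504 + 0.607·0.017439) / 3.5903 = 0.0582 eV.

0.0582 eV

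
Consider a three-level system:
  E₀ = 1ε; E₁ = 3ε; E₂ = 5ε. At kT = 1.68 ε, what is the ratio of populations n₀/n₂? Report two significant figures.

11

n₀/n₂ = exp[−(E₀−E₂)/kT] = exp(−(-4ε)/(1.68ε)) = exp(2.381) = 11.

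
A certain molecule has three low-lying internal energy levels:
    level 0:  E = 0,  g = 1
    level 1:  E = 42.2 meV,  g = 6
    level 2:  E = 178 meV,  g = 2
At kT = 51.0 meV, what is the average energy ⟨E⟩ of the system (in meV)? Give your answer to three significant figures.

33.0 meV

Eᵢ/kT = 0, 0.82745, 3.4902.
Z = Σ gᵢe^(−Eᵢ/kT) = 1·e^(−0) + 6·e^(−0.82745) + 2·e^(−3.4902) = 1.0000 + 2.6230 + 0.060990 = 3.6840.
⟨E⟩ = Σ Eᵢ gᵢe^(−Eᵢ/kT) / Z = (0·1.0000 + 42.2·2.6230 + 178·0.060990) / 3.6840 = 33.0 meV.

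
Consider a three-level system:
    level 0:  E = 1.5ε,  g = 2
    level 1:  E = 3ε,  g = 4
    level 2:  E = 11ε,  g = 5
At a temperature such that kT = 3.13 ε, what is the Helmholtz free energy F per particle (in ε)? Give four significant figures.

-3.355 ε

Eᵢ/kT = 0.479233, 0.958466, 3.51438.
Z = Σ gᵢe^(−Eᵢ/kT) = 2·e^(−0.479233) + 4·e^(−0.958466) + 5·e^(−3.51438) = 1.23852 + 1.53392 + 0.148831 = 2.92127.
F = −kT ln Z = −3.13 × ln(2.92127) = −3.13 × 1.07202 = -3.355 ε.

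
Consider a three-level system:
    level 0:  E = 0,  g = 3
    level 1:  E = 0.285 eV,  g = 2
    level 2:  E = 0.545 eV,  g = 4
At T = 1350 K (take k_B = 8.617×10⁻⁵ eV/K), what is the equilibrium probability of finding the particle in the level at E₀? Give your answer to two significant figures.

k_BT = 8.617×10⁻⁵ × 1350 K = 0.1163 eV.
Eᵢ/kT = 0, 2.451, 4.686.
Z = Σ gᵢe^(−Eᵢ/kT) = 3·e^(−0) + 2·e^(−2.451) + 4·e^(−4.686) = 3.000 + 0.1724 + 0.03689 = 3.209.
P₀ = g₀ e^(−E₀/kT) / Z = 3.000/3.209 = 0.93.

0.93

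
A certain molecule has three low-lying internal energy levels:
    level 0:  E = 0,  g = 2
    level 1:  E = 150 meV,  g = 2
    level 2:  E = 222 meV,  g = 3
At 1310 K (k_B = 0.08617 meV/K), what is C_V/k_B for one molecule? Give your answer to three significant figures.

0.599

k_BT = 0.08617 × 1310 K = 112.88 meV.
Eᵢ/kT = 0, 1.3288, 1.9667.
Z = Σ gᵢe^(−Eᵢ/kT) = 2·e^(−0) + 2·e^(−1.3288) + 3·e^(−1.9667) = 2.0000 + 0.52959 + 0.41975 = 2.9493.
⟨E⟩ = 58.530 meV, ⟨E²⟩ = 11054 meV².
C_V/k_B = (⟨E²⟩ − ⟨E⟩²)/(kT)² = (11054 − 3425.8)/12742 = 0.599.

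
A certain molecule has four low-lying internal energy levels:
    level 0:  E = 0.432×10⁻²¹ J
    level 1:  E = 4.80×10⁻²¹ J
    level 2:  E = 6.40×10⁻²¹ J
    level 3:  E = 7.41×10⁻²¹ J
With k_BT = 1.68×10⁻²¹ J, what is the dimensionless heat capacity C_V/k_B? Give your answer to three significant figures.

Eᵢ/kT = 0.25714, 2.8571, 3.8095, 4.4107.
Z = Σ e^(−Eᵢ/kT) = e^(−0.25714) + e^(−2.8571) + e^(−3.8095) + e^(−4.4107) = 0.77326 + 0.057435 + 0.022159 + 0.012147 = 0.86500.
⟨E⟩ = 0.97291, ⟨E²⟩ = 3.5170.
C_V/k_B = (⟨E²⟩ − ⟨E⟩²)/(kT)² = (3.5170 − 0.94655)/2.8224 = 0.911.

0.911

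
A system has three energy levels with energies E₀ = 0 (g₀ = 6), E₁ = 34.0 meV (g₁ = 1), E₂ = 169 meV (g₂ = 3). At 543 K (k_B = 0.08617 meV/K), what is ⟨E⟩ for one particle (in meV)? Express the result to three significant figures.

4.59 meV

k_BT = 0.08617 × 543 K = 46.790 meV.
Eᵢ/kT = 0, 0.72665, 3.6119.
Z = Σ gᵢe^(−Eᵢ/kT) = 6·e^(−0) + 1·e^(−0.72665) + 3·e^(−3.6119) = 6.0000 + 0.48353 + 0.081001 = 6.5645.
⟨E⟩ = Σ Eᵢ gᵢe^(−Eᵢ/kT) / Z = (0·6.0000 + 34.0·0.48353 + 169·0.081001) / 6.5645 = 4.59 meV.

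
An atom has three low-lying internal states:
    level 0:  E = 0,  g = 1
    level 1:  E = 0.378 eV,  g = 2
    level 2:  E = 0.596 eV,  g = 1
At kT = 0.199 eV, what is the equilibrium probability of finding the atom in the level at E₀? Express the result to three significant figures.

0.741

Eᵢ/kT = 0, 1.8995, 2.9950.
Z = Σ gᵢe^(−Eᵢ/kT) = 1·e^(−0) + 2·e^(−1.8995) + 1·e^(−2.9950) = 1.0000 + 0.29929 + 0.050037 = 1.3493.
P₀ = g₀ e^(−E₀/kT) / Z = 1.0000/1.3493 = 0.741.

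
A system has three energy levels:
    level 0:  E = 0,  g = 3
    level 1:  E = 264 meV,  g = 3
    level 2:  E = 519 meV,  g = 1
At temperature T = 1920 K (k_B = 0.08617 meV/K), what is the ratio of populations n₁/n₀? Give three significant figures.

k_BT = 0.08617 × 1920 K = 165.45 meV.
n₁/n₀ = (g₁/g₀) exp[−(E₁−E₀)/kT] = (3/3) × exp(−(264 meV)/(165.45 meV)) = (3/3) × exp(-1.5956) = 0.203.

0.203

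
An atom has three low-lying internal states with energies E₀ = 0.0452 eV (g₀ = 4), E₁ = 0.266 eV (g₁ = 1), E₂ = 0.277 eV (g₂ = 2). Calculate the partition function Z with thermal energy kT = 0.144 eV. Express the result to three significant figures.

Z = 3.37

Eᵢ/kT = 0.31389, 1.8472, 1.9236.
Z = Σ gᵢe^(−Eᵢ/kT) = 4·e^(−0.31389) + 1·e^(−1.8472) + 2·e^(−1.9236) = 2.9224 + 0.15768 + 0.29216 = 3.3722.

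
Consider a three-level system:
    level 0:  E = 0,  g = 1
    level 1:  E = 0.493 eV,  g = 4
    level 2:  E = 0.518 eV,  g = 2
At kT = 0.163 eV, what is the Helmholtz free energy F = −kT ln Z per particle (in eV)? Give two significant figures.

Eᵢ/kT = 0, 3.025, 3.178.
Z = Σ gᵢe^(−Eᵢ/kT) = 1·e^(−0) + 4·e^(−3.025) + 2·e^(−3.178) = 1.000 + 0.1942 + 0.08334 = 1.278.
F = −kT ln Z = −0.163 × ln(1.278) = −0.163 × 0.2453 = -0.040 eV.

-0.040 eV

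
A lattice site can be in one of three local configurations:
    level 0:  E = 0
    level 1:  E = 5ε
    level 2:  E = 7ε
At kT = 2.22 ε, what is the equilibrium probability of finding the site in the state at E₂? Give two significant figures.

Eᵢ/kT = 0, 2.252, 3.153.
Z = Σ e^(−Eᵢ/kT) = e^(−0) + e^(−2.252) + e^(−3.153) = 1.000 + 0.1052 + 0.04272 = 1.148.
P₂ = e^(−E₂/kT) / Z = 0.04272/1.148 = 0.037.

0.037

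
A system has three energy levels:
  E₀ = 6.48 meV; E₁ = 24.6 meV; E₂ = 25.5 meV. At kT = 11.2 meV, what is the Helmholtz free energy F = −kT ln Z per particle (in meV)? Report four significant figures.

2.862 meV

Eᵢ/kT = 0.578571, 2.19643, 2.27679.
Z = Σ e^(−Eᵢ/kT) = e^(−0.578571) + e^(−2.19643) + e^(−2.27679) = 0.560699 + 0.111199 + 0.102613 = 0.774511.
F = −kT ln Z = −11.2 × ln(0.774511) = −11.2 × -0.255523 = 2.862 meV.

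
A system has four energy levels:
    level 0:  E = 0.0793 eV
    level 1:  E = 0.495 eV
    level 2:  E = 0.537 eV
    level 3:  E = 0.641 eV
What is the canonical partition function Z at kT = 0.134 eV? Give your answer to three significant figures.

Z = 0.605

Eᵢ/kT = 0.59179, 3.6940, 4.0075, 4.7836.
Z = Σ e^(−Eᵢ/kT) = e^(−0.59179) + e^(−3.6940) + e^(−4.0075) + e^(−4.7836) = 0.55334 + 0.024872 + 0.018179 + 0.0083658 = 0.60476.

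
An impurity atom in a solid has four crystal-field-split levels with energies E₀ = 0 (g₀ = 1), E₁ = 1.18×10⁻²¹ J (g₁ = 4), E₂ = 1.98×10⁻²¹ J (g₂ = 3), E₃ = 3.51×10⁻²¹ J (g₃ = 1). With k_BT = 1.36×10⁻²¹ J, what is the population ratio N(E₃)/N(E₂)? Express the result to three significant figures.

0.108

n₃/n₂ = (g₃/g₂) exp[−(E₃−E₂)/kT] = (1/3) × exp(−(1.53 ×10⁻²¹ J)/(1.36 ×10⁻²¹ J)) = (1/3) × exp(-1.1250) = 0.108.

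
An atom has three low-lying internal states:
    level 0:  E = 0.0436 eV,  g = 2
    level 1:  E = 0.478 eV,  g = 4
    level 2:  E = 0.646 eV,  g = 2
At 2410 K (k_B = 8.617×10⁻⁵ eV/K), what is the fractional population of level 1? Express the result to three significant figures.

k_BT = 8.617×10⁻⁵ × 2410 K = 0.20767 eV.
Eᵢ/kT = 0.20995, 2.3017, 3.1107.
Z = Σ gᵢe^(−Eᵢ/kT) = 2·e^(−0.20995) + 4·e^(−2.3017) + 2·e^(−3.1107) = 1.6212 + 0.40035 + 0.089139 = 2.1107.
P₁ = g₁ e^(−E₁/kT) / Z = 0.40035/2.1107 = 0.190.

0.190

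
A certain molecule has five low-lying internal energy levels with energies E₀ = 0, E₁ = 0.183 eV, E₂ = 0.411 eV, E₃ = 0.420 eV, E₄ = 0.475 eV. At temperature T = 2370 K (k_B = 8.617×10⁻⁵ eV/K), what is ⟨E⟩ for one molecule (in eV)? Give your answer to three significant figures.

k_BT = 8.617×10⁻⁵ × 2370 K = 0.20422 eV.
Eᵢ/kT = 0, 0.89609, 2.0125, 2.0566, 2.3259.
Z = Σ e^(−Eᵢ/kT) = e^(−0) + e^(−0.89609) + e^(−2.0125) + e^(−2.0566) + e^(−2.3259) = 1.0000 + 0.40816 + 0.13365 + 0.12789 + 0.097695 = 1.7674.
⟨E⟩ = Σ Eᵢ e^(−Eᵢ/kT) / Z = (0·1.0000 + 0.183·0.40816 + 0.411·0.13365 + 0.420·0.12789 + 0.475·0.097695) / 1.7674 = 0.130 eV.

0.130 eV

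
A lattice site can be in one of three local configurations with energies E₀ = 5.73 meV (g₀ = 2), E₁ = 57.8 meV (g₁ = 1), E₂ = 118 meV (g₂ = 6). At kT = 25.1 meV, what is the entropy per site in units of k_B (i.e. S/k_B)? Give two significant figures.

1.0

Eᵢ/kT = 0.2283, 2.303, 4.701.
Z = Σ gᵢe^(−Eᵢ/kT) = 2·e^(−0.2283) + 1·e^(−2.303) + 6·e^(−4.701) = 1.592 + 0.09996 + 0.05452 = 1.746.
⟨E⟩ = Σ EᵢPᵢ = 12.22 meV.
S/k_B = ln Z + ⟨E⟩/kT = ln(1.746) + 12.22/25.1 = 0.5573 + 0.4869 = 1.0.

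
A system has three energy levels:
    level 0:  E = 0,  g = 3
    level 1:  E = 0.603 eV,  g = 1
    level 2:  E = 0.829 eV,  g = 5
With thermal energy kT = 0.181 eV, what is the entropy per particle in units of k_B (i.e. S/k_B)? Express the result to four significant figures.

1.242

Eᵢ/kT = 0, 3.33149, 4.58011.
Z = Σ gᵢe^(−Eᵢ/kT) = 3·e^(−0) + 1·e^(−3.33149) + 5·e^(−4.58011) = 3.00000 + 0.0357398 + 0.0512688 = 3.08701.
⟨E⟩ = Σ EᵢPᵢ = 0.0207492 eV.
S/k_B = ln Z + ⟨E⟩/kT = ln(3.08701) + 0.0207492/0.181 = 1.12720 + 0.114636 = 1.242.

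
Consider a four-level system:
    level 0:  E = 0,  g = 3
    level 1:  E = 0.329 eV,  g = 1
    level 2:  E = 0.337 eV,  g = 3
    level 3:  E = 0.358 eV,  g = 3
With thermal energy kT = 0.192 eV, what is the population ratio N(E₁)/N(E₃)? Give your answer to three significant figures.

0.388

n₁/n₃ = (g₁/g₃) exp[−(E₁−E₃)/kT] = (1/3) × exp(−(-0.029 eV)/(0.192 eV)) = (1/3) × exp(0.15104) = 0.388.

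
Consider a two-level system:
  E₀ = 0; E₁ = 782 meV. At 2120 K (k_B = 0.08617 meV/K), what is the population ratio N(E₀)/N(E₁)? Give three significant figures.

72.3

k_BT = 0.08617 × 2120 K = 182.68 meV.
n₀/n₁ = exp[−(E₀−E₁)/kT] = exp(−(-782 meV)/(182.68 meV)) = exp(4.2807) = 72.3.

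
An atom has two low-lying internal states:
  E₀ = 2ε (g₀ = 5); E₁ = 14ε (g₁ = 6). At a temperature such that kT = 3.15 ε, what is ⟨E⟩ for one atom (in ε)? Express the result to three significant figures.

2.31 ε

Eᵢ/kT = 0.63492, 4.4444.
Z = Σ gᵢe^(−Eᵢ/kT) = 5·e^(−0.63492) + 6·e^(−4.4444) = 2.6499 + 0.070465 = 2.7204.
⟨E⟩ = Σ Eᵢ gᵢe^(−Eᵢ/kT) / Z = (2·2.6499 + 14·0.070465) / 2.7204 = 2.31 ε.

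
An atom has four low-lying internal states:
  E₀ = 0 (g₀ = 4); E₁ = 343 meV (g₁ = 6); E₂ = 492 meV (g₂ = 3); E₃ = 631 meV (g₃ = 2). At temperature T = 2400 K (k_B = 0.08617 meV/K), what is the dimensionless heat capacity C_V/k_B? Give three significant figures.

0.749

k_BT = 0.08617 × 2400 K = 206.81 meV.
Eᵢ/kT = 0, 1.6585, 2.3790, 3.0511.
Z = Σ gᵢe^(−Eᵢ/kT) = 4·e^(−0) + 6·e^(−1.6585) + 3·e^(−2.3790) + 2·e^(−3.0511) = 4.0000 + 1.1425 + 0.27793 + 0.094614 = 5.5150.
⟨E⟩ = 106.68 meV, ⟨E²⟩ = 43402 meV².
C_V/k_B = (⟨E²⟩ − ⟨E⟩²)/(kT)² = (43402 − 11381)/42770 = 0.749.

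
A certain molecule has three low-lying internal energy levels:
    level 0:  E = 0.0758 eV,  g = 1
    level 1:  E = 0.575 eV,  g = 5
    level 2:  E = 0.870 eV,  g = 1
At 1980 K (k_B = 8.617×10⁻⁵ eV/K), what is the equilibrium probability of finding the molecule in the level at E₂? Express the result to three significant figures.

k_BT = 8.617×10⁻⁵ × 1980 K = 0.17062 eV.
Eᵢ/kT = 0.44426, 3.3701, 5.0991.
Z = Σ gᵢe^(−Eᵢ/kT) = 1·e^(−0.44426) + 5·e^(−3.3701) + 1·e^(−5.0991) = 0.64130 + 0.17193 + 0.0061022 = 0.81933.
P₂ = g₂ e^(−E₂/kT) / Z = 0.0061022/0.81933 = 0.00745.

0.00745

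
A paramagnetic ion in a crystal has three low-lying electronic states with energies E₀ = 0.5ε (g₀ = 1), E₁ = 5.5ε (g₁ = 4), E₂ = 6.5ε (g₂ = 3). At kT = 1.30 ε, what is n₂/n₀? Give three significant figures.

0.0297

n₂/n₀ = (g₂/g₀) exp[−(E₂−E₀)/kT] = (3/1) × exp(−(6.0ε)/(1.30ε)) = (3/1) × exp(-4.6154) = 0.0297.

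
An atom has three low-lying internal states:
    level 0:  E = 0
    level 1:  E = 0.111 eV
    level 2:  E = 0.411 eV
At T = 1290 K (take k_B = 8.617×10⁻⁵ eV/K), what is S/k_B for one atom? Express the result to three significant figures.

k_BT = 8.617×10⁻⁵ × 1290 K = 0.11116 eV.
Eᵢ/kT = 0, 0.99856, 3.6974.
Z = Σ e^(−Eᵢ/kT) = e^(−0) + e^(−0.99856) + e^(−3.6974) = 1.0000 + 0.36841 + 0.024788 = 1.3932.
⟨E⟩ = Σ EᵢPᵢ = 0.036665 eV.
S/k_B = ln Z + ⟨E⟩/kT = ln(1.3932) + 0.036665/0.11116 = 0.33160 + 0.32984 = 0.661.

0.661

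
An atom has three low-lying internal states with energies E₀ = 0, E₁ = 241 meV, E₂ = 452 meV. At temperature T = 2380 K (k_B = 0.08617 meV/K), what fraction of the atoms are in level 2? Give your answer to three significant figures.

0.0778

k_BT = 0.08617 × 2380 K = 205.08 meV.
Eᵢ/kT = 0, 1.1752, 2.2040.
Z = Σ e^(−Eᵢ/kT) = e^(−0) + e^(−1.1752) + e^(−2.2040) = 1.0000 + 0.30876 + 0.11036 = 1.4191.
P₂ = e^(−E₂/kT) / Z = 0.11036/1.4191 = 0.0778.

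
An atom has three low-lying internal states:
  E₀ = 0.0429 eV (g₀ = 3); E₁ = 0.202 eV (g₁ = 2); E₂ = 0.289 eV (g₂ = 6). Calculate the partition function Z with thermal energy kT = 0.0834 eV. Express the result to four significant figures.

Z = 2.159

Eᵢ/kT = 0.514388, 2.42206, 3.46523.
Z = Σ gᵢe^(−Eᵢ/kT) = 3·e^(−0.514388) + 2·e^(−2.42206) + 6·e^(−3.46523) = 1.79360 + 0.177477 + 0.187595 = 2.15867.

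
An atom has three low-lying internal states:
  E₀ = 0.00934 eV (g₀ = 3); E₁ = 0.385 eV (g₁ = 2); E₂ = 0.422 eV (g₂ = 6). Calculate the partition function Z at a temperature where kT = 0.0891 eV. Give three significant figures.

Eᵢ/kT = 0.10483, 4.3210, 4.7363.
Z = Σ gᵢe^(−Eᵢ/kT) = 3·e^(−0.10483) + 2·e^(−4.3210) + 6·e^(−4.7363) = 2.7014 + 0.026573 + 0.052626 = 2.7806.

Z = 2.78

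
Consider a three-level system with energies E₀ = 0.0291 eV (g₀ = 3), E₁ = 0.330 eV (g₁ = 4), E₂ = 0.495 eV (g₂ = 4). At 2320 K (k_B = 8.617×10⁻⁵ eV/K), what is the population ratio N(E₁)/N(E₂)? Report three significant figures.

k_BT = 8.617×10⁻⁵ × 2320 K = 0.19991 eV.
n₁/n₂ = (g₁/g₂) exp[−(E₁−E₂)/kT] = (4/4) × exp(−(-0.165 eV)/(0.19991 eV)) = (4/4) × exp(0.82537) = 2.28.

2.28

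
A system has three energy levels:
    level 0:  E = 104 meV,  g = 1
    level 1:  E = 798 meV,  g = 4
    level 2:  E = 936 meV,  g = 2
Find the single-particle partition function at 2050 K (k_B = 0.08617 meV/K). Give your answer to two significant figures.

Z = 0.61

k_BT = 0.08617 × 2050 K = 176.6 meV.
Eᵢ/kT = 0.5889, 4.519, 5.300.
Z = Σ gᵢe^(−Eᵢ/kT) = 1·e^(−0.5889) + 4·e^(−4.519) + 2·e^(−5.300) = 0.5549 + 0.04360 + 0.009983 = 0.6085.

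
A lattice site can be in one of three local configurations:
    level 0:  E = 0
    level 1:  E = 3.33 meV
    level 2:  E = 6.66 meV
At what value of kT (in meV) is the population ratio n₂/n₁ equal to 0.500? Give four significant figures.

n₂/n₁ = exp[−(E₂−E₁)/kT] = 0.500.
⇒ (E₂−E₁)/kT = ln(1/0.500) = ln(2.00000) = 0.693147.
kT = 3.33 meV / 0.693147 = 4.804 meV.

4.804 meV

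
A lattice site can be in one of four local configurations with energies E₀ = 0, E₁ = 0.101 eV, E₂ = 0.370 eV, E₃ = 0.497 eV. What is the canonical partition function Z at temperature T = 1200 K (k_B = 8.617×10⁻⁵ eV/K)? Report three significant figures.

k_BT = 8.617×10⁻⁵ × 1200 K = 0.10340 eV.
Eᵢ/kT = 0, 0.97679, 3.5783, 4.8066.
Z = Σ e^(−Eᵢ/kT) = e^(−0) + e^(−0.97679) + e^(−3.5783) + e^(−4.8066) = 1.0000 + 0.37652 + 0.027923 + 0.0081756 = 1.4126.

Z = 1.41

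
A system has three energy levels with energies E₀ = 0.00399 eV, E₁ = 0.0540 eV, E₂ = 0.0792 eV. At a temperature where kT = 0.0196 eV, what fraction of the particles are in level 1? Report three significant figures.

Eᵢ/kT = 0.20357, 2.7551, 4.0408.
Z = Σ e^(−Eᵢ/kT) = e^(−0.20357) + e^(−2.7551) + e^(−4.0408) = 0.81581 + 0.063603 + 0.017583 = 0.89700.
P₁ = e^(−E₁/kT) / Z = 0.063603/0.89700 = 0.0709.

0.0709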